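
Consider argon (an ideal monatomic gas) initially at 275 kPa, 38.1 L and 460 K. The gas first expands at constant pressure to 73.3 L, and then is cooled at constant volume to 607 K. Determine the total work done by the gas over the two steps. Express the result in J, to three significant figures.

Step 1 (isobaric): W = PΔV = (275 kPa)(73.3 − 38.1 L) = 9680 J.
Step 2 (isochoric): W = 0 (constant volume).
W_total = 9680 + 0 = 9680 J.

W_total ≈ 9680 J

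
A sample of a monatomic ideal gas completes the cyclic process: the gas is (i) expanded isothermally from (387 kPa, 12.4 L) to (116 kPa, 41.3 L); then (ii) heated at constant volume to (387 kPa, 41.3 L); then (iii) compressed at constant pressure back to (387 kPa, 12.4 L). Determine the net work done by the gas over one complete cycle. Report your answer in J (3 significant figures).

W_net ≈ -5410 J

Leg (i): W = PᵢVᵢ ln(V_f/Vᵢ) = (4799) ln(41.3/12.4) = 5774 J.
Leg (ii): W = 0.
Leg (iii): W = PΔV = (387)(12.4 − 41.3) = -11184 J.
W_net = 5774 − 11184 = -5411 J.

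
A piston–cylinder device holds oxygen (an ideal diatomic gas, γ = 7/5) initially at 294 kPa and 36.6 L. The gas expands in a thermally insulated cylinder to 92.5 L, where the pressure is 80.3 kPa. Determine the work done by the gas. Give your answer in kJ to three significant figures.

Adiabatic: W = (P₁V₁ − P₂V₂)/(γ − 1) with γ = 7/5.
P₁V₁ = 10760 J, P₂V₂ = 7428 J.
W = (10760 − 7428) / 0.4 = 8332 J.

W ≈ 8.33 kJ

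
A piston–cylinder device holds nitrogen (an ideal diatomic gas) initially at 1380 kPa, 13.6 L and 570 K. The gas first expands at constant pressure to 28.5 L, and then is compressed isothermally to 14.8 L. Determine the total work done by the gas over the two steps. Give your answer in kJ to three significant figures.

Step 1 (isobaric): W = PΔV = (1380 kPa)(28.5 − 13.6 L) = 20562 J.
After step 1: P = 1380 kPa, V = 28.5 L, T = 1194 K.
Step 2 (isothermal): W = P₁V₁ ln(V₂/V₁) = (39330) ln(14.8/28.5) = -25772 J.
W_total = 20562 − 25772 = -5210 J.

W_total ≈ -5.21 kJ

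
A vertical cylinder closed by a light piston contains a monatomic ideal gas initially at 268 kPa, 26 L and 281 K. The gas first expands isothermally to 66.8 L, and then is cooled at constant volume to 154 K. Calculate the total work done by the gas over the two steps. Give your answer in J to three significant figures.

Step 1 (isothermal): W = P₁V₁ ln(V₂/V₁) = (6968) ln(66.8/26) = 6575 J.
Step 2 (isochoric): W = 0 (constant volume).
W_total = 6575 + 0 = 6575 J.

W_total ≈ 6580 J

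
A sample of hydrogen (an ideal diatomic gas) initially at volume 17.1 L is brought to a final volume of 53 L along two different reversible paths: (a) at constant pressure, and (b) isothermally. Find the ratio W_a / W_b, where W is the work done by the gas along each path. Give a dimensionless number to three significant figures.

Path (a) isobaric: W = P₁(V₂ − V₁) → W_a/(P₁V₁) = 2.099.
Path (b) isothermal: W = P₁V₁ ln(V₂/V₁) → W_b/(P₁V₁) = 1.131.
W_a / W_b = 2.099 / 1.131 = 1.856.

W_a / W_b ≈ 1.86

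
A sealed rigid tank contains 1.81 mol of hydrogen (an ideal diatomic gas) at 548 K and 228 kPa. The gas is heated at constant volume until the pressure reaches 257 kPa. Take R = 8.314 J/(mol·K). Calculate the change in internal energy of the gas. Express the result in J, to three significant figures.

ΔU ≈ 2620 J

Constant volume ⇒ W = 0, so Q = ΔU = nCᵥΔT with Cᵥ = 5R/2 = 20.79 J/(mol·K).
At constant V, T₂/T₁ = P₂/P₁ ⇒ ΔT = T₁(P₂/P₁ − 1) = 548·(257/228 − 1) = 69.7 K.
ΔU = (1.81)(20.79)(69.7) = 2622 J.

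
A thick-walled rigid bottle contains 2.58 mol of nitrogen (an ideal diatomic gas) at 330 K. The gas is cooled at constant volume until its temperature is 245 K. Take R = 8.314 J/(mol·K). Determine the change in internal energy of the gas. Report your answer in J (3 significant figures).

Constant volume ⇒ W = 0, so Q = ΔU = nCᵥΔT with Cᵥ = 5R/2 = 20.79 J/(mol·K).
ΔU = (2.58)(20.79)(245 − 330) = -4558 J.

ΔU ≈ -4560 J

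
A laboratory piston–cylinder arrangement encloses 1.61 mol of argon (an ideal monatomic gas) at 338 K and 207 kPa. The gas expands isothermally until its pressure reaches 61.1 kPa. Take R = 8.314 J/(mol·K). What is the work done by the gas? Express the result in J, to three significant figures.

Isothermal process: W = nRT ln(V₂/V₁) = nRT ln(P₁/P₂).
W = (1.61)(8.314)(338) × ln(207/61.1)
  = 4524 × ln(3.388) = 4524 × 1.22
W_by_gas = 5521 J.

W ≈ 5520 J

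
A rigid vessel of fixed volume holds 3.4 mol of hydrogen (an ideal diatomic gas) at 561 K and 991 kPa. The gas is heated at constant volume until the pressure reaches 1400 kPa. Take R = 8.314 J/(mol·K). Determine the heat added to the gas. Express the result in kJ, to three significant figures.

Q ≈ 16.4 kJ

Constant volume ⇒ W = 0, so Q = ΔU = nCᵥΔT with Cᵥ = 5R/2 = 20.79 J/(mol·K).
At constant V, T₂/T₁ = P₂/P₁ ⇒ ΔT = T₁(P₂/P₁ − 1) = 561·(1400/991 − 1) = 231.5 K.
ΔU = (3.4)(20.79)(231.5) = 16362 J.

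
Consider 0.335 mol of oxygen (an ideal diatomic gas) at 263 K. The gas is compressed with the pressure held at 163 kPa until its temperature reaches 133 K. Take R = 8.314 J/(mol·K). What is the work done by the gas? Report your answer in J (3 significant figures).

Isobaric: W = P ΔV = nR ΔT.
W = (0.335)(8.314)(133 − 263) = -362.1 J.

W ≈ -362 J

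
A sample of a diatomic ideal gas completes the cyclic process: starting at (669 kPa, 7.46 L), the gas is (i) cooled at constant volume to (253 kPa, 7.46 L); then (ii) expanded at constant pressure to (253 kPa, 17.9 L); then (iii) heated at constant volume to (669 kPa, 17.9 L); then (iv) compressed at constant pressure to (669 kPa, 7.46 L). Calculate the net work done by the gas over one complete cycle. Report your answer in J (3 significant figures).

W_net ≈ -4340 J

Constant-volume legs do no work.
W(ii) = (253)(17.9 − 7.46) = 2641 J; W(iv) = (669)(7.46 − 17.9) = -6984 J.
W_net = 2641 − 6984 = -4343 J (the counter-clockwise enclosed area).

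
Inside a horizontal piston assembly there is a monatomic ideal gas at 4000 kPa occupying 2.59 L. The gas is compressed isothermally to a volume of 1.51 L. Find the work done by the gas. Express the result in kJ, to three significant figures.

Isothermal: W = nRT ln(V₂/V₁) = P₁V₁ ln(V₂/V₁).
P₁V₁ = (4000 kPa)(2.59 L) = 10360 J.
W = 10360 × ln(1.51/2.59) = 10360 × -0.5395
W_by_gas = -5590 J.

W ≈ -5.59 kJ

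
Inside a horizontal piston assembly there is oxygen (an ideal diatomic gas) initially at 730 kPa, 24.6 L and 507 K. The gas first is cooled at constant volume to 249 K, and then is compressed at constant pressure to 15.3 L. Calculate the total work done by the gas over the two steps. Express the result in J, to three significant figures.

Step 1 (isochoric): W = 0 (constant volume).
After step 1: P = 358.5 kPa (V unchanged).
Step 2 (isobaric): W = PΔV = (358.5 kPa)(15.3 − 24.6 L) = -3334 J.
W_total = 0 − 3334 = -3334 J.

W_total ≈ -3330 J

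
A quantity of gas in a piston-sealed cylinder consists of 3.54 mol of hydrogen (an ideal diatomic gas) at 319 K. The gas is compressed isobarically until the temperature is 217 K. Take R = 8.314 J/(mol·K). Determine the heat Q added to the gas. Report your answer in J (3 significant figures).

Isobaric: W = nRΔT = (3.54)(8.314)(-102) = -3002 J.
ΔU = nCᵥΔT with Cᵥ = 5R/2: ΔU = (3.54)(20.79)(-102) = -7505 J.
Q = ΔU + W = -7505 − 3002 = -10507 J.

Q ≈ -10500 J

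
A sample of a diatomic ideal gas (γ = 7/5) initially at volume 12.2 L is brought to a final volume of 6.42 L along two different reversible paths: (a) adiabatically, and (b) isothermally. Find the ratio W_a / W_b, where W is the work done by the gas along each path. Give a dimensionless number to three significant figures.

W_a / W_b ≈ 1.14

Path (a) adiabatic: W = P₁V₁(1 − (V₁/V₂)^(γ−1))/(γ−1) → W_a/(P₁V₁) = -0.732.
Path (b) isothermal: W = P₁V₁ ln(V₂/V₁) → W_b/(P₁V₁) = -0.642.
W_a / W_b = -0.732 / -0.642 = 1.14.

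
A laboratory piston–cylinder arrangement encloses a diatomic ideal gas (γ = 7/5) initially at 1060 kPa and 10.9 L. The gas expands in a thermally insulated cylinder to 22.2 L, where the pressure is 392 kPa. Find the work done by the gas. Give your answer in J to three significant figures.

Adiabatic: W = (P₁V₁ − P₂V₂)/(γ − 1) with γ = 7/5.
P₁V₁ = 11554 J, P₂V₂ = 8702 J.
W = (11554 − 8702) / 0.4 = 7129 J.

W ≈ 7130 J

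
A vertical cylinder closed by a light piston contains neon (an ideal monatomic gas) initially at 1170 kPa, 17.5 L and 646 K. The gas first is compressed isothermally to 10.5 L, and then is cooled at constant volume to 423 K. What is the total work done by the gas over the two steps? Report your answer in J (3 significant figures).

W_total ≈ -10500 J

Step 1 (isothermal): W = P₁V₁ ln(V₂/V₁) = (20475) ln(10.5/17.5) = -10459 J.
Step 2 (isochoric): W = 0 (constant volume).
W_total = -10459 + 0 = -10459 J.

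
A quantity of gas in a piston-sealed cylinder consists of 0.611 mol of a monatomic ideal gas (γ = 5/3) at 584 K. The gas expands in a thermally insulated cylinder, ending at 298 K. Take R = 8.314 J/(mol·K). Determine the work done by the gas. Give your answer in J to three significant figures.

W ≈ 2180 J

Adiabatic ⇒ Q = 0, so W_by = −ΔU = nCᵥ(T₁ − T₂).
Cᵥ = 3R/2 = 12.47 J/(mol·K).
W = (0.611)(12.47)(584 − 298) = 2179 J.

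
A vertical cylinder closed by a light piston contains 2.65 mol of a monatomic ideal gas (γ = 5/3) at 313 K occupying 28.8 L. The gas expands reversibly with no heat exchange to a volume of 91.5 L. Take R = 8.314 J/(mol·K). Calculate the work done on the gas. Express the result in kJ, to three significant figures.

W ≈ -5.56 kJ

Adiabatic: TV^(γ−1) = const with γ = 5/3.
T₂ = T₁ (V₁/V₂)^(γ−1) = 313 × (28.8/91.5)^0.667 = 313 × 0.4627 = 144.8 K.
W_by = nCᵥ(T₁ − T₂) = (2.65)(12.47)(313 − 144.8) = 5558 J.
Work on gas = −W_by = -5558 J.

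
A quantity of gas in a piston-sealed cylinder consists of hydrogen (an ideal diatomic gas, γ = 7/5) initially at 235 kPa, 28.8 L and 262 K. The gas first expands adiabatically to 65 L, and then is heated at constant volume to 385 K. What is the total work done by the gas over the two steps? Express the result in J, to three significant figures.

Step 1 (adiabatic): W = (P₁V₁ − P₂V₂)/(γ−1) = (6768 − 4887)/0.4 = 4702 J.
Step 2 (isochoric): W = 0 (constant volume).
W_total = 4702 + 0 = 4702 J.

W_total ≈ 4700 J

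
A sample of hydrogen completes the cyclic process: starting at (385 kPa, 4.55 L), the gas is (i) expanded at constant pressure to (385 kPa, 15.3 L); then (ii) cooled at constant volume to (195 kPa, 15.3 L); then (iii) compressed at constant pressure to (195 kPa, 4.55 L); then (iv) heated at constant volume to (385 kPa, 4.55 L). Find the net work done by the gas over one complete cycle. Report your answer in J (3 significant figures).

Constant-volume legs do no work.
W(i) = (385)(15.3 − 4.55) = 4139 J; W(iii) = (195)(4.55 − 15.3) = -2096 J.
W_net = 4139 − 2096 = 2042 J (the clockwise enclosed area).

W_net ≈ 2040 J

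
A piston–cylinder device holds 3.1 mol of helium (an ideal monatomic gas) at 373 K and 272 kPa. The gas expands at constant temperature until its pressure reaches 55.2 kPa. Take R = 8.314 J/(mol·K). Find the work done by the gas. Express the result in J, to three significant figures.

W ≈ 15300 J

Isothermal process: W = nRT ln(V₂/V₁) = nRT ln(P₁/P₂).
W = (3.1)(8.314)(373) × ln(272/55.2)
  = 9613 × ln(4.928) = 9613 × 1.595
W_by_gas = 15332 J.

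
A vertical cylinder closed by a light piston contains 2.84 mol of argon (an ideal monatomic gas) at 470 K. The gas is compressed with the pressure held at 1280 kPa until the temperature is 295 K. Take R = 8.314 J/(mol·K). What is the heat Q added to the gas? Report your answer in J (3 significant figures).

Q ≈ -10300 J

Isobaric: W = nRΔT = (2.84)(8.314)(-175) = -4132 J.
ΔU = nCᵥΔT with Cᵥ = 3R/2: ΔU = (2.84)(12.47)(-175) = -6198 J.
Q = ΔU + W = -6198 − 4132 = -10330 J.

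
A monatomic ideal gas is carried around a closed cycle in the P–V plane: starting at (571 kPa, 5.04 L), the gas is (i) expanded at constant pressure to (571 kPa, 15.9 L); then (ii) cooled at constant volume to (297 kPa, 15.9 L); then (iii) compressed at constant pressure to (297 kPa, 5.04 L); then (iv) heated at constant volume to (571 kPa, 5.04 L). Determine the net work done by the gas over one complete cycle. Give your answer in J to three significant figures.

W_net ≈ 2980 J

Constant-volume legs do no work.
W(i) = (571)(15.9 − 5.04) = 6201 J; W(iii) = (297)(5.04 − 15.9) = -3225 J.
W_net = 6201 − 3225 = 2976 J (the clockwise enclosed area).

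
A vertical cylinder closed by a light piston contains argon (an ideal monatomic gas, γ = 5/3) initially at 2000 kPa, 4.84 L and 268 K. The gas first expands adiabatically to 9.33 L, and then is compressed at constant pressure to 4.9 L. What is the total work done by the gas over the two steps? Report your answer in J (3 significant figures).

Step 1 (adiabatic): W = (P₁V₁ − P₂V₂)/(γ−1) = (9680 − 6250)/0.667 = 5146 J.
After step 1: P = 669.8 kPa, V = 9.33 L, T = 173 K.
Step 2 (isobaric): W = PΔV = (669.8 kPa)(4.9 − 9.33 L) = -2967 J.
W_total = 5146 − 2967 = 2178 J.

W_total ≈ 2180 J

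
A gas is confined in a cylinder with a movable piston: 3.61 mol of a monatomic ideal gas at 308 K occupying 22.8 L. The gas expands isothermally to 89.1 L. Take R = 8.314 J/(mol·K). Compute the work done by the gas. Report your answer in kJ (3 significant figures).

W ≈ 12.6 kJ

Isothermal: W = nRT ln(V₂/V₁).
W = (3.61)(8.314)(308) × ln(89.1/22.8)
  = 9244 × 1.363
W_by_gas = 12600 J.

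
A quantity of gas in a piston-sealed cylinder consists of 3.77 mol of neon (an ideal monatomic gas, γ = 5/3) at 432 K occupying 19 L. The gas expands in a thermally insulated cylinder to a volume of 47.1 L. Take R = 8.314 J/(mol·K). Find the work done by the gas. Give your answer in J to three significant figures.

Adiabatic: TV^(γ−1) = const with γ = 5/3.
T₂ = T₁ (V₁/V₂)^(γ−1) = 432 × (19/47.1)^0.667 = 432 × 0.546 = 235.9 K.
W_by = nCᵥ(T₁ − T₂) = (3.77)(12.47)(432 − 235.9) = 9222 J.

W ≈ 9220 J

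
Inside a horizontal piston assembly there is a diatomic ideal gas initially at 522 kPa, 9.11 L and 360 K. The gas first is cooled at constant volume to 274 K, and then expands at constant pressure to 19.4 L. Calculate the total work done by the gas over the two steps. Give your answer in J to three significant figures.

W_total ≈ 4090 J

Step 1 (isochoric): W = 0 (constant volume).
After step 1: P = 397.3 kPa (V unchanged).
Step 2 (isobaric): W = PΔV = (397.3 kPa)(19.4 − 9.11 L) = 4088 J.
W_total = 0 + 4088 = 4088 J.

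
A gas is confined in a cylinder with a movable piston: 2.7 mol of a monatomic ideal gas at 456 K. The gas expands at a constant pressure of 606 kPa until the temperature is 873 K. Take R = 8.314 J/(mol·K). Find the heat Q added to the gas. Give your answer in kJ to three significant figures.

Isobaric: W = nRΔT = (2.7)(8.314)(417) = 9361 J.
ΔU = nCᵥΔT with Cᵥ = 3R/2: ΔU = (2.7)(12.47)(417) = 14041 J.
Q = ΔU + W = 14041 + 9361 = 23402 J.

Q ≈ 23.4 kJ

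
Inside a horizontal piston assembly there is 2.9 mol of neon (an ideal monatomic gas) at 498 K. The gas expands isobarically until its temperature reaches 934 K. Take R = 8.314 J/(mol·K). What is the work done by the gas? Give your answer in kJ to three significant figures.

Isobaric: W = P ΔV = nR ΔT.
W = (2.9)(8.314)(934 − 498) = 10512 J.

W ≈ 10.5 kJ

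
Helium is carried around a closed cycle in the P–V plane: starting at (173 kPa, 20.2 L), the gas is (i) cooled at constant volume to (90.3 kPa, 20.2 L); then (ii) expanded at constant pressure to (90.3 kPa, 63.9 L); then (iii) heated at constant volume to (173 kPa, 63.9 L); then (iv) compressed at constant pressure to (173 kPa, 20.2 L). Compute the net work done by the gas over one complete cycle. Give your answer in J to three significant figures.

Constant-volume legs do no work.
W(ii) = (90.3)(63.9 − 20.2) = 3946 J; W(iv) = (173)(20.2 − 63.9) = -7560 J.
W_net = 3946 − 7560 = -3614 J (the counter-clockwise enclosed area).

W_net ≈ -3610 J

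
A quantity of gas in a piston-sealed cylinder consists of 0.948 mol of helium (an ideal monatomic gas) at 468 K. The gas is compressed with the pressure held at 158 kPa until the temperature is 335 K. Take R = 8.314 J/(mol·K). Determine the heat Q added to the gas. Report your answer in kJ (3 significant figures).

Isobaric: W = nRΔT = (0.948)(8.314)(-133) = -1048 J.
ΔU = nCᵥΔT with Cᵥ = 3R/2: ΔU = (0.948)(12.47)(-133) = -1572 J.
Q = ΔU + W = -1572 − 1048 = -2621 J.

Q ≈ -2.62 kJ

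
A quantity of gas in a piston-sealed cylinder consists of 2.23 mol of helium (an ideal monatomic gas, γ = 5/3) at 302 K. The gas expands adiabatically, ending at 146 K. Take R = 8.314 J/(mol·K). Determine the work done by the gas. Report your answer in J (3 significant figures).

Adiabatic ⇒ Q = 0, so W_by = −ΔU = nCᵥ(T₁ − T₂).
Cᵥ = 3R/2 = 12.47 J/(mol·K).
W = (2.23)(12.47)(302 − 146) = 4338 J.

W ≈ 4340 J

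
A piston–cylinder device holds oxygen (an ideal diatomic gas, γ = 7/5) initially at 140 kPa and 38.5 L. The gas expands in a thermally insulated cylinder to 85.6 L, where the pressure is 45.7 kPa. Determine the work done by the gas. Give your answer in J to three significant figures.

Adiabatic: W = (P₁V₁ − P₂V₂)/(γ − 1) with γ = 7/5.
P₁V₁ = 5390 J, P₂V₂ = 3912 J.
W = (5390 − 3912) / 0.4 = 3695 J.

W ≈ 3700 J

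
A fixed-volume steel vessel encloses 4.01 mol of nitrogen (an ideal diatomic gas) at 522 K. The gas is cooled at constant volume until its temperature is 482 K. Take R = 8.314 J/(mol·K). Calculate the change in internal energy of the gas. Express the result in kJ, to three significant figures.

Constant volume ⇒ W = 0, so Q = ΔU = nCᵥΔT with Cᵥ = 5R/2 = 20.79 J/(mol·K).
ΔU = (4.01)(20.79)(482 − 522) = -3334 J.

ΔU ≈ -3.33 kJ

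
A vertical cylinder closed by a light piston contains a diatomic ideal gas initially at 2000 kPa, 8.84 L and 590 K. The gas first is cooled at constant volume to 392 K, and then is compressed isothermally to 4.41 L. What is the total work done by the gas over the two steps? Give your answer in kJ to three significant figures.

Step 1 (isochoric): W = 0 (constant volume).
After step 1: P = 1329 kPa (V unchanged).
Step 2 (isothermal): W = P₁V₁ ln(V₂/V₁) = (11747) ln(4.41/8.84) = -8169 J.
W_total = 0 − 8169 = -8169 J.

W_total ≈ -8.17 kJ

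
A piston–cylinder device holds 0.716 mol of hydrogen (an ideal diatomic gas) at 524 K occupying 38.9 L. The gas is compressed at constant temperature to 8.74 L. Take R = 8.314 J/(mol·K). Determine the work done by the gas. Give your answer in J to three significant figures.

W ≈ -4660 J

Isothermal: W = nRT ln(V₂/V₁).
W = (0.716)(8.314)(524) × ln(8.74/38.9)
  = 3119 × -1.493
W_by_gas = -4657 J.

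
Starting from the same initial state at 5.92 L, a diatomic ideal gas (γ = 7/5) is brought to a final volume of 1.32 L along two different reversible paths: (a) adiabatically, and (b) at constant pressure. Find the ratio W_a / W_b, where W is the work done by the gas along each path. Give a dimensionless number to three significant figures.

Path (a) adiabatic: W = P₁V₁(1 − (V₁/V₂)^(γ−1))/(γ−1) → W_a/(P₁V₁) = -2.057.
Path (b) isobaric: W = P₁(V₂ − V₁) → W_b/(P₁V₁) = -0.777.
W_a / W_b = -2.057 / -0.777 = 2.647.

W_a / W_b ≈ 2.65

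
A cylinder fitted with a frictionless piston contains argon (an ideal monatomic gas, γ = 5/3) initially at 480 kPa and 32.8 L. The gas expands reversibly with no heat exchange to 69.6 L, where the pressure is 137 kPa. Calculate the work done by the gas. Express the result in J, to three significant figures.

Adiabatic: W = (P₁V₁ − P₂V₂)/(γ − 1) with γ = 5/3.
P₁V₁ = 15744 J, P₂V₂ = 9535 J.
W = (15744 − 9535) / 0.6667 = 9313 J.

W ≈ 9310 J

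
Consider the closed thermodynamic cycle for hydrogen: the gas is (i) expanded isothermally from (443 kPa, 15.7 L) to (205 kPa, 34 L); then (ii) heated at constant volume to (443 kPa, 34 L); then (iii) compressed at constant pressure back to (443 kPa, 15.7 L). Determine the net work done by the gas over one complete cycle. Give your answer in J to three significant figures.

Leg (i): W = PᵢVᵢ ln(V_f/Vᵢ) = (6955) ln(34/15.7) = 5374 J.
Leg (ii): W = 0.
Leg (iii): W = PΔV = (443)(15.7 − 34) = -8107 J.
W_net = 5374 − 8107 = -2733 J.

W_net ≈ -2730 J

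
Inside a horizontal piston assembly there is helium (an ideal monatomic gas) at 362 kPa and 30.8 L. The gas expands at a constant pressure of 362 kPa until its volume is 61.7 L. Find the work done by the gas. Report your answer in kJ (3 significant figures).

Isobaric: W = P ΔV.
W = (362 kPa)(61.7 − 30.8 L) = (362)(30.9) = 11186 J.

W ≈ 11.2 kJ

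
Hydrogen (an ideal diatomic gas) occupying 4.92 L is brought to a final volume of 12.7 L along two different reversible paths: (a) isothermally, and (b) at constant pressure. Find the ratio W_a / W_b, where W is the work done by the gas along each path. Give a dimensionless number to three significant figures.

W_a / W_b ≈ 0.600

Path (a) isothermal: W = P₁V₁ ln(V₂/V₁) → W_a/(P₁V₁) = 0.9483.
Path (b) isobaric: W = P₁(V₂ − V₁) → W_b/(P₁V₁) = 1.581.
W_a / W_b = 0.9483 / 1.581 = 0.5997.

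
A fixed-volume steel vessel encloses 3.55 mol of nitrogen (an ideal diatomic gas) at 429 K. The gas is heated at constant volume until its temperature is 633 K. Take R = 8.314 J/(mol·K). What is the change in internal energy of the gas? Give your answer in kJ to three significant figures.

ΔU ≈ 15.1 kJ

Constant volume ⇒ W = 0, so Q = ΔU = nCᵥΔT with Cᵥ = 5R/2 = 20.79 J/(mol·K).
ΔU = (3.55)(20.79)(633 − 429) = 15052 J.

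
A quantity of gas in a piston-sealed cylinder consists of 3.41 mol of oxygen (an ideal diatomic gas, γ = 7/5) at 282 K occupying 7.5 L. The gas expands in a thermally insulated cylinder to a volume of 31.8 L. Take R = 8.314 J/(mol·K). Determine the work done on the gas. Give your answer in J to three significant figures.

W ≈ -8770 J

Adiabatic: TV^(γ−1) = const with γ = 7/5.
T₂ = T₁ (V₁/V₂)^(γ−1) = 282 × (7.5/31.8)^0.4 = 282 × 0.5611 = 158.2 K.
W_by = nCᵥ(T₁ − T₂) = (3.41)(20.79)(282 − 158.2) = 8772 J.
Work on gas = −W_by = -8772 J.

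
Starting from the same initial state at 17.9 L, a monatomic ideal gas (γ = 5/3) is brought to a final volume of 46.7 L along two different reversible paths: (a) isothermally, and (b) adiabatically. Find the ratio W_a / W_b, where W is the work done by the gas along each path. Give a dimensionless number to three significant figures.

W_a / W_b ≈ 1.35

Path (a) isothermal: W = P₁V₁ ln(V₂/V₁) → W_a/(P₁V₁) = 0.9589.
Path (b) adiabatic: W = P₁V₁(1 − (V₁/V₂)^(γ−1))/(γ−1) → W_b/(P₁V₁) = 0.7085.
W_a / W_b = 0.9589 / 0.7085 = 1.353.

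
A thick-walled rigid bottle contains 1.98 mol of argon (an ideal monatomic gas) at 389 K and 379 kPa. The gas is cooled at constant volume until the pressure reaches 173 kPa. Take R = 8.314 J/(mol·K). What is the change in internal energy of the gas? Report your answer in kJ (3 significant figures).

Constant volume ⇒ W = 0, so Q = ΔU = nCᵥΔT with Cᵥ = 3R/2 = 12.47 J/(mol·K).
At constant V, T₂/T₁ = P₂/P₁ ⇒ ΔT = T₁(P₂/P₁ − 1) = 389·(173/379 − 1) = -211.4 K.
ΔU = (1.98)(12.47)(-211.4) = -5221 J.

ΔU ≈ -5.22 kJ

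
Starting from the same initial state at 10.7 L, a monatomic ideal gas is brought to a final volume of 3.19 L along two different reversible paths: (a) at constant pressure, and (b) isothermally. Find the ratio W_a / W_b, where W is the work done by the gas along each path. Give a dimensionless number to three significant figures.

W_a / W_b ≈ 0.580

Path (a) isobaric: W = P₁(V₂ − V₁) → W_a/(P₁V₁) = -0.7019.
Path (b) isothermal: W = P₁V₁ ln(V₂/V₁) → W_b/(P₁V₁) = -1.21.
W_a / W_b = -0.7019 / -1.21 = 0.58.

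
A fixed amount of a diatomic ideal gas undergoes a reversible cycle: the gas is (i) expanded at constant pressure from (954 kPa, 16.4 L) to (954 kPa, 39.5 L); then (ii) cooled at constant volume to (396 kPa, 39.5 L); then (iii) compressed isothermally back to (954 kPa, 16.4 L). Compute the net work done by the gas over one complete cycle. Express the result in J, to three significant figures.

W_net ≈ 8290 J

Leg (i): W = PΔV = (954)(39.5 − 16.4) = 22037 J.
Leg (ii): W = 0.
Leg (iii): W = PᵢVᵢ ln(V_f/Vᵢ) = (15642) ln(16.4/39.5) = -13750 J.
W_net = 22037 − 13750 = 8288 J.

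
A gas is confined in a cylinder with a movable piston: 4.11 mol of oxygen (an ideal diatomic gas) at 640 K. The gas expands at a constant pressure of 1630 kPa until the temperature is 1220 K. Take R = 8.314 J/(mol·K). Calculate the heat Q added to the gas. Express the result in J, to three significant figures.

Q ≈ 69400 J

Isobaric: W = nRΔT = (4.11)(8.314)(580) = 19819 J.
ΔU = nCᵥΔT with Cᵥ = 5R/2: ΔU = (4.11)(20.79)(580) = 49547 J.
Q = ΔU + W = 49547 + 19819 = 69366 J.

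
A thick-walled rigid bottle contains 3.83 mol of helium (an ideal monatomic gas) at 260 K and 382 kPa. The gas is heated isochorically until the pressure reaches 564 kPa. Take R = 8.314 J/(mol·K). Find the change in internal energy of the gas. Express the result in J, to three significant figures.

Constant volume ⇒ W = 0, so Q = ΔU = nCᵥΔT with Cᵥ = 3R/2 = 12.47 J/(mol·K).
At constant V, T₂/T₁ = P₂/P₁ ⇒ ΔT = T₁(P₂/P₁ − 1) = 260·(564/382 − 1) = 123.9 K.
ΔU = (3.83)(12.47)(123.9) = 5917 J.

ΔU ≈ 5920 J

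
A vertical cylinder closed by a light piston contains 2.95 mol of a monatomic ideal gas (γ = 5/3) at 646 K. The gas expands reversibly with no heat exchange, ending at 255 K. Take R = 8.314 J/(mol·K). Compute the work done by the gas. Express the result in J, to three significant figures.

Adiabatic ⇒ Q = 0, so W_by = −ΔU = nCᵥ(T₁ − T₂).
Cᵥ = 3R/2 = 12.47 J/(mol·K).
W = (2.95)(12.47)(646 − 255) = 14385 J.

W ≈ 14400 J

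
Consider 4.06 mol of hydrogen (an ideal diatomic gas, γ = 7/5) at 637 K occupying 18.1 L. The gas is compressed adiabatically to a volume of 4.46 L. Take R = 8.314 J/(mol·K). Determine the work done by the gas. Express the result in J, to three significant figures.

Adiabatic: TV^(γ−1) = const with γ = 7/5.
T₂ = T₁ (V₁/V₂)^(γ−1) = 637 × (18.1/4.46)^0.4 = 637 × 1.751 = 1116 K.
W_by = nCᵥ(T₁ − T₂) = (4.06)(20.79)(637 − 1116) = -40381 J.

W ≈ -40400 J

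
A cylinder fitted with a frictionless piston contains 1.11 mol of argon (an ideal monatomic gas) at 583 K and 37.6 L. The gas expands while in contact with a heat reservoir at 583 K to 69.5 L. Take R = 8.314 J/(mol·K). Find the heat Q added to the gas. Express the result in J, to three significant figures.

Q ≈ 3310 J

Isothermal ⇒ ΔU = 0, so Q = W = nRT ln(V₂/V₁).
Q = (1.11)(8.314)(583) ln(69.5/37.6) = 5380 × 0.6143 = 3305 J.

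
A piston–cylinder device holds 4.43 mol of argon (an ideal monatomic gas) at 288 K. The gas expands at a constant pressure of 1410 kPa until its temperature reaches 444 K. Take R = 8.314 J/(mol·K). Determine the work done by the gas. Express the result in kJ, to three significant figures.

W ≈ 5.75 kJ

Isobaric: W = P ΔV = nR ΔT.
W = (4.43)(8.314)(444 − 288) = 5746 J.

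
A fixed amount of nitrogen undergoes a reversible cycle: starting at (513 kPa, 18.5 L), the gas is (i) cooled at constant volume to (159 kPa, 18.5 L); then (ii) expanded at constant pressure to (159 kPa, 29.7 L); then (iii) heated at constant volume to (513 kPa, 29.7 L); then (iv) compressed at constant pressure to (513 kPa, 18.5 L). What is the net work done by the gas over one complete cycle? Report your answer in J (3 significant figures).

W_net ≈ -3960 J

Constant-volume legs do no work.
W(ii) = (159)(29.7 − 18.5) = 1781 J; W(iv) = (513)(18.5 − 29.7) = -5746 J.
W_net = 1781 − 5746 = -3965 J (the counter-clockwise enclosed area).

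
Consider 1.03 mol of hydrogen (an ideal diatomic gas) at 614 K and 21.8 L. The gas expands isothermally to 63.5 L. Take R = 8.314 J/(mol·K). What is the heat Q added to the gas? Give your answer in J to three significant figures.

Isothermal ⇒ ΔU = 0, so Q = W = nRT ln(V₂/V₁).
Q = (1.03)(8.314)(614) ln(63.5/21.8) = 5258 × 1.069 = 5621 J.

Q ≈ 5620 J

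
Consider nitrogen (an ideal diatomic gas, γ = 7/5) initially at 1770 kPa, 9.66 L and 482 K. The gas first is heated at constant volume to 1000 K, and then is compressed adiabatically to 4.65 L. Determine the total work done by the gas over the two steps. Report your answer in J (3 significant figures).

W_total ≈ -30100 J

Step 1 (isochoric): W = 0 (constant volume).
After step 1: P = 3672 kPa (V unchanged).
Step 2 (adiabatic): W = (P₁V₁ − P₂V₂)/(γ−1) = (35473 − 47524)/0.4 = -30126 J.
W_total = 0 − 30126 = -30126 J.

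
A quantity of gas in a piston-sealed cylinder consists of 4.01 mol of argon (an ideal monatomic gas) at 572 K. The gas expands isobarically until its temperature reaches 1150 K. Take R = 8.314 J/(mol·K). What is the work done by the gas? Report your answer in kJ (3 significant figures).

Isobaric: W = P ΔV = nR ΔT.
W = (4.01)(8.314)(1150 − 572) = 19270 J.

W ≈ 19.3 kJ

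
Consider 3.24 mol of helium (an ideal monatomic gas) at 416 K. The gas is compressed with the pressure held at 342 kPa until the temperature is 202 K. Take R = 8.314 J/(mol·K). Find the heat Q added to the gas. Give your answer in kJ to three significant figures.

Q ≈ -14.4 kJ

Isobaric: W = nRΔT = (3.24)(8.314)(-214) = -5765 J.
ΔU = nCᵥΔT with Cᵥ = 3R/2: ΔU = (3.24)(12.47)(-214) = -8647 J.
Q = ΔU + W = -8647 − 5765 = -14411 J.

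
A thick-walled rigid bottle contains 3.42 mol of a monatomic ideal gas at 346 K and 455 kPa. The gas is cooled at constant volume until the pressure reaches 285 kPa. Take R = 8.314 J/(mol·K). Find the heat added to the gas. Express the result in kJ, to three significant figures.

Q ≈ -5.51 kJ

Constant volume ⇒ W = 0, so Q = ΔU = nCᵥΔT with Cᵥ = 3R/2 = 12.47 J/(mol·K).
At constant V, T₂/T₁ = P₂/P₁ ⇒ ΔT = T₁(P₂/P₁ − 1) = 346·(285/455 − 1) = -129.3 K.
ΔU = (3.42)(12.47)(-129.3) = -5514 J.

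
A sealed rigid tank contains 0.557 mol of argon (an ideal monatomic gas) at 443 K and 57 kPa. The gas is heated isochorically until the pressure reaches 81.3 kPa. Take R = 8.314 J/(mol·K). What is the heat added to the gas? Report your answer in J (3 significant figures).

Constant volume ⇒ W = 0, so Q = ΔU = nCᵥΔT with Cᵥ = 3R/2 = 12.47 J/(mol·K).
At constant V, T₂/T₁ = P₂/P₁ ⇒ ΔT = T₁(P₂/P₁ − 1) = 443·(81.3/57 − 1) = 188.9 K.
ΔU = (0.557)(12.47)(188.9) = 1312 J.

Q ≈ 1310 J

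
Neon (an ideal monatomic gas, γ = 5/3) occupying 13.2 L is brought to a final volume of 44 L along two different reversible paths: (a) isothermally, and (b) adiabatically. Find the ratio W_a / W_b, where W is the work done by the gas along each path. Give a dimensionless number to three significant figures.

Path (a) isothermal: W = P₁V₁ ln(V₂/V₁) → W_a/(P₁V₁) = 1.204.
Path (b) adiabatic: W = P₁V₁(1 − (V₁/V₂)^(γ−1))/(γ−1) → W_b/(P₁V₁) = 0.8278.
W_a / W_b = 1.204 / 0.8278 = 1.454.

W_a / W_b ≈ 1.45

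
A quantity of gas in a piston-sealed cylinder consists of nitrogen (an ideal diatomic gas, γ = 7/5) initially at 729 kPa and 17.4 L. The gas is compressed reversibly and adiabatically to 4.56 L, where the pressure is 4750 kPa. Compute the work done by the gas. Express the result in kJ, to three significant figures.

Adiabatic: W = (P₁V₁ − P₂V₂)/(γ − 1) with γ = 7/5.
P₁V₁ = 12685 J, P₂V₂ = 21660 J.
W = (12685 − 21660) / 0.4 = -22438 J.

W ≈ -22.4 kJ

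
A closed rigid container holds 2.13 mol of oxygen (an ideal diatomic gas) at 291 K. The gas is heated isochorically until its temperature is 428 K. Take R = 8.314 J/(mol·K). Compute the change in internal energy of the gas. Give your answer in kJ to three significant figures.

ΔU ≈ 6.07 kJ

Constant volume ⇒ W = 0, so Q = ΔU = nCᵥΔT with Cᵥ = 5R/2 = 20.79 J/(mol·K).
ΔU = (2.13)(20.79)(428 − 291) = 6065 J.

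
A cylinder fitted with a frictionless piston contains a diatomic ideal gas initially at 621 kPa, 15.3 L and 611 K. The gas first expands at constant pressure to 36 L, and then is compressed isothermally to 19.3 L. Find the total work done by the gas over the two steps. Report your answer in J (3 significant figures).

W_total ≈ -1080 J

Step 1 (isobaric): W = PΔV = (621 kPa)(36 − 15.3 L) = 12855 J.
After step 1: P = 621 kPa, V = 36 L, T = 1438 K.
Step 2 (isothermal): W = P₁V₁ ln(V₂/V₁) = (22356) ln(19.3/36) = -13937 J.
W_total = 12855 − 13937 = -1082 J.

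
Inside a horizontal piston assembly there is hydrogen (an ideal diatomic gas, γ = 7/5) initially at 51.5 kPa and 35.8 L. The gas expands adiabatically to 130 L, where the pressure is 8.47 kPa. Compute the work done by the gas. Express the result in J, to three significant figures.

W ≈ 1860 J

Adiabatic: W = (P₁V₁ − P₂V₂)/(γ − 1) with γ = 7/5.
P₁V₁ = 1844 J, P₂V₂ = 1101 J.
W = (1844 − 1101) / 0.4 = 1856 J.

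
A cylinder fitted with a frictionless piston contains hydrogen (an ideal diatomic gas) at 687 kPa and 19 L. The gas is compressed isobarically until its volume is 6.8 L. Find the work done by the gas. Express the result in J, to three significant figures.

W ≈ -8380 J

Isobaric: W = P ΔV.
W = (687 kPa)(6.8 − 19 L) = (687)(-12.2) = -8381 J.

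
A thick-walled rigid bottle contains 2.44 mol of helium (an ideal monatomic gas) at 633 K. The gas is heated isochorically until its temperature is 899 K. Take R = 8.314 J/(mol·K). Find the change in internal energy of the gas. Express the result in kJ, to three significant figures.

Constant volume ⇒ W = 0, so Q = ΔU = nCᵥΔT with Cᵥ = 3R/2 = 12.47 J/(mol·K).
ΔU = (2.44)(12.47)(899 − 633) = 8094 J.

ΔU ≈ 8.09 kJ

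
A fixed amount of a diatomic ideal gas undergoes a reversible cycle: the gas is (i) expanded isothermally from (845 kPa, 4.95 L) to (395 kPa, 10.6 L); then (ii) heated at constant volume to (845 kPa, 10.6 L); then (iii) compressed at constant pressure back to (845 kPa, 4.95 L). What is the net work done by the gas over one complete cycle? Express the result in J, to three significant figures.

Leg (i): W = PᵢVᵢ ln(V_f/Vᵢ) = (4183) ln(10.6/4.95) = 3185 J.
Leg (ii): W = 0.
Leg (iii): W = PΔV = (845)(4.95 − 10.6) = -4774 J.
W_net = 3185 − 4774 = -1589 J.

W_net ≈ -1590 J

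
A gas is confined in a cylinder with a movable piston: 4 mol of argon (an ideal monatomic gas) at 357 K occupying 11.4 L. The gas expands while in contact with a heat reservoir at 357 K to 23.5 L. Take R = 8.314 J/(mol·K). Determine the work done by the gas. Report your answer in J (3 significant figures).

W ≈ 8590 J

Isothermal: W = nRT ln(V₂/V₁).
W = (4)(8.314)(357) × ln(23.5/11.4)
  = 11872 × 0.7234
W_by_gas = 8588 J.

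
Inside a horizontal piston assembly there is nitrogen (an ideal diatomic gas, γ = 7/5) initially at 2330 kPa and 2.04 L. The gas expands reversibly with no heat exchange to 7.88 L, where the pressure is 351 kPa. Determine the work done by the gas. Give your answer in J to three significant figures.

Adiabatic: W = (P₁V₁ − P₂V₂)/(γ − 1) with γ = 7/5.
P₁V₁ = 4753 J, P₂V₂ = 2766 J.
W = (4753 − 2766) / 0.4 = 4968 J.

W ≈ 4970 J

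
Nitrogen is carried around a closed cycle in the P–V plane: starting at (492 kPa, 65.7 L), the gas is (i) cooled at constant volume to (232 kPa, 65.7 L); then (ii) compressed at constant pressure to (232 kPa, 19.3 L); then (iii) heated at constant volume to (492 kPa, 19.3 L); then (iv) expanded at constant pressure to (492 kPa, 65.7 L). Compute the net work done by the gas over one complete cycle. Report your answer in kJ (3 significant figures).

Constant-volume legs do no work.
W(ii) = (232)(19.3 − 65.7) = -10765 J; W(iv) = (492)(65.7 − 19.3) = 22829 J.
W_net = -10765 + 22829 = 12064 J (the clockwise enclosed area).

W_net ≈ 12.1 kJ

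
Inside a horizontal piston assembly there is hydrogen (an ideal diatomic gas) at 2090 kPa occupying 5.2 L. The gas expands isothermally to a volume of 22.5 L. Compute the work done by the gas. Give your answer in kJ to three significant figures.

W ≈ 15.9 kJ

Isothermal: W = nRT ln(V₂/V₁) = P₁V₁ ln(V₂/V₁).
P₁V₁ = (2090 kPa)(5.2 L) = 10868 J.
W = 10868 × ln(22.5/5.2) = 10868 × 1.465
W_by_gas = 15920 J.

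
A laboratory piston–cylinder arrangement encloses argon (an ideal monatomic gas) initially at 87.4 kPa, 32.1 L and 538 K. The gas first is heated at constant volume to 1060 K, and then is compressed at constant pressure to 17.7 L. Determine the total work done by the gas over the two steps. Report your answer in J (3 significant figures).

W_total ≈ -2480 J

Step 1 (isochoric): W = 0 (constant volume).
After step 1: P = 172.2 kPa (V unchanged).
Step 2 (isobaric): W = PΔV = (172.2 kPa)(17.7 − 32.1 L) = -2480 J.
W_total = 0 − 2480 = -2480 J.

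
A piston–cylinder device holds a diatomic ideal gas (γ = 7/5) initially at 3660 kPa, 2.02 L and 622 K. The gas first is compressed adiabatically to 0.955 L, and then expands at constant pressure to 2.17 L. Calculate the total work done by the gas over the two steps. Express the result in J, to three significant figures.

W_total ≈ 6230 J

Step 1 (adiabatic): W = (P₁V₁ − P₂V₂)/(γ−1) = (7393 − 9976)/0.4 = -6458 J.
After step 1: P = 10446 kPa, V = 0.955 L, T = 839.3 K.
Step 2 (isobaric): W = PΔV = (10446 kPa)(2.17 − 0.955 L) = 12692 J.
W_total = -6458 + 12692 = 6235 J.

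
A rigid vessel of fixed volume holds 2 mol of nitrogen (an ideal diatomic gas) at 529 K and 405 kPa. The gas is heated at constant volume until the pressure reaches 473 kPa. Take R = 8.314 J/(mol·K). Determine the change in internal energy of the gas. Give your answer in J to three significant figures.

Constant volume ⇒ W = 0, so Q = ΔU = nCᵥΔT with Cᵥ = 5R/2 = 20.79 J/(mol·K).
At constant V, T₂/T₁ = P₂/P₁ ⇒ ΔT = T₁(P₂/P₁ − 1) = 529·(473/405 − 1) = 88.82 K.
ΔU = (2)(20.79)(88.82) = 3692 J.

ΔU ≈ 3690 J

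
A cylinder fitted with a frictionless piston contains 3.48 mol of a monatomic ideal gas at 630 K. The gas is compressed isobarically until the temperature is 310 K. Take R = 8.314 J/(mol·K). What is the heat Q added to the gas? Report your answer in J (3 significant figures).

Q ≈ -23100 J

Isobaric: W = nRΔT = (3.48)(8.314)(-320) = -9258 J.
ΔU = nCᵥΔT with Cᵥ = 3R/2: ΔU = (3.48)(12.47)(-320) = -13888 J.
Q = ΔU + W = -13888 − 9258 = -23146 J.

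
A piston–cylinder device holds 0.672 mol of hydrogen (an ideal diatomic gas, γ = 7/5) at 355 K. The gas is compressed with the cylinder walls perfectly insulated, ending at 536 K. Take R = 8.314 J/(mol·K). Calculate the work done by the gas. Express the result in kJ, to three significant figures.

W ≈ -2.53 kJ

Adiabatic ⇒ Q = 0, so W_by = −ΔU = nCᵥ(T₁ − T₂).
Cᵥ = 5R/2 = 20.79 J/(mol·K).
W = (0.672)(20.79)(355 − 536) = -2528 J.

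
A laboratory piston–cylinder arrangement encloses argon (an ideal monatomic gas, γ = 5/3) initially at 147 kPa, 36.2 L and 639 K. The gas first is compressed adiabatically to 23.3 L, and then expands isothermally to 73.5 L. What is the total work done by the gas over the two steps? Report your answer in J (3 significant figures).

W_total ≈ 5480 J

Step 1 (adiabatic): W = (P₁V₁ − P₂V₂)/(γ−1) = (5321 − 7138)/0.667 = -2725 J.
After step 1: P = 306.4 kPa, V = 23.3 L, T = 857.2 K.
Step 2 (isothermal): W = P₁V₁ ln(V₂/V₁) = (7138) ln(73.5/23.3) = 8201 J.
W_total = -2725 + 8201 = 5475 J.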